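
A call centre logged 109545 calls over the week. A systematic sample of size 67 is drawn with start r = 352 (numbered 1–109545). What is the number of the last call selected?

k = 109545/67 = 1635
67th selection = r + (67−1)·k = 352 + 66×1635 = 352 + 107910 = 108262

108262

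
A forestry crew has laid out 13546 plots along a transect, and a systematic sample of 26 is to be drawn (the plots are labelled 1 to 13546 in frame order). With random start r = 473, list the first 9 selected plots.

473, 994, 1515, 2036, 2557, 3078, 3599, 4120, 4641

k = N/n = 13546/26 = 521
plot 1: 473
plot 2: 473 + 521 = 994
plot 3: 994 + 521 = 1515
plot 4: 1515 + 521 = 2036
plot 5: 2036 + 521 = 2557
plot 6: 2557 + 521 = 3078
plot 7: 3078 + 521 = 3599
plot 8: 3599 + 521 = 4120
plot 9: 4120 + 521 = 4641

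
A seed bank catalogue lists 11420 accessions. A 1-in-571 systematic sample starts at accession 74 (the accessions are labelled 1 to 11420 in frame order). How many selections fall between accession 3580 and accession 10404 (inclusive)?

12

k = 571
First selection ≥ 3580: 74 + ⌈(3580−74)/571⌉·571 = 74 + 7×571 = 4071
Last selection ≤ 10404: 74 + ⌊(10404−74)/571⌋·571 = 74 + 18×571 = 10352
Count = 18 − 7 + 1 = 12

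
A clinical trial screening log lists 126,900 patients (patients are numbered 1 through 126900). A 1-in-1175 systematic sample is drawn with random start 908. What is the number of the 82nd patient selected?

96083

k = 1175
82nd selection = r + (82−1)·k = 908 + 81×1175 = 908 + 95175 = 96083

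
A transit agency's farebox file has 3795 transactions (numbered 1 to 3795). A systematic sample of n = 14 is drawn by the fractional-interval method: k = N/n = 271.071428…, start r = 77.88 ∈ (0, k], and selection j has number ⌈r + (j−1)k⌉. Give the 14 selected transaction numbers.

78, 349, 621, 892, 1163, 1434, 1705, 1976, 2247, 2518, 2789, 3060, 3331, 3602

j=1: r + 0k = 77.88 → ⌈·⌉ = 78
j=2: r + 1k = 348.951428… → ⌈·⌉ = 349
j=3: r + 2k = 620.022857… → ⌈·⌉ = 621
j=4: r + 3k = 891.094285… → ⌈·⌉ = 892
j=5: r + 4k = 1162.165714… → ⌈·⌉ = 1163
j=6: r + 5k = 1433.237142… → ⌈·⌉ = 1434
j=7: r + 6k = 1704.308571… → ⌈·⌉ = 1705
j=8: r + 7k = 1975.38 → ⌈·⌉ = 1976
j=9: r + 8k = 2246.451428… → ⌈·⌉ = 2247
j=10: r + 9k = 2517.522857… → ⌈·⌉ = 2518
j=11: r + 10k = 2788.594285… → ⌈·⌉ = 2789
j=12: r + 11k = 3059.665714… → ⌈·⌉ = 3060
j=13: r + 12k = 3330.737142… → ⌈·⌉ = 3331
j=14: r + 13k = 3601.808571… → ⌈·⌉ = 3602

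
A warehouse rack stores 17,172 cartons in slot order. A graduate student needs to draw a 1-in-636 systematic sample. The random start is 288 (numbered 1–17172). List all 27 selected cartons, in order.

carton 1: 288
carton 2: 288 + 636 = 924
carton 3: 924 + 636 = 1560
carton 4: 1560 + 636 = 2196
carton 5: 2196 + 636 = 2832
carton 6: 2832 + 636 = 3468
carton 7: 3468 + 636 = 4104
carton 8: 4104 + 636 = 4740
carton 9: 4740 + 636 = 5376
carton 10: 5376 + 636 = 6012
carton 11: 6012 + 636 = 6648
carton 12: 6648 + 636 = 7284
carton 13: 7284 + 636 = 7920
carton 14: 7920 + 636 = 8556
carton 15: 8556 + 636 = 9192
carton 16: 9192 + 636 = 9828
carton 17: 9828 + 636 = 10464
carton 18: 10464 + 636 = 11100
carton 19: 11100 + 636 = 11736
carton 20: 11736 + 636 = 12372
carton 21: 12372 + 636 = 13008
carton 22: 13008 + 636 = 13644
carton 23: 13644 + 636 = 14280
carton 24: 14280 + 636 = 14916
carton 25: 14916 + 636 = 15552
carton 26: 15552 + 636 = 16188
carton 27: 16188 + 636 = 16824

288, 924, 1560, 2196, 2832, 3468, 4104, 4740, 5376, 6012, 6648, 7284, 7920, 8556, 9192, 9828, 10464, 11100, 11736, 12372, 13008, 13644, 14280, 14916, 15552, 16188, 16824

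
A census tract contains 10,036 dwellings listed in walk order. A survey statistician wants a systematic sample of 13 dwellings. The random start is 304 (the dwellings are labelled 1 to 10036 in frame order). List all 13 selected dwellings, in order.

k = N/n = 10036/13 = 772
dwelling 1: 304
dwelling 2: 304 + 772 = 1076
dwelling 3: 1076 + 772 = 1848
dwelling 4: 1848 + 772 = 2620
dwelling 5: 2620 + 772 = 3392
dwelling 6: 3392 + 772 = 4164
dwelling 7: 4164 + 772 = 4936
dwelling 8: 4936 + 772 = 5708
dwelling 9: 5708 + 772 = 6480
dwelling 10: 6480 + 772 = 7252
dwelling 11: 7252 + 772 = 8024
dwelling 12: 8024 + 772 = 8796
dwelling 13: 8796 + 772 = 9568

304, 1076, 1848, 2620, 3392, 4164, 4936, 5708, 6480, 7252, 8024, 8796, 9568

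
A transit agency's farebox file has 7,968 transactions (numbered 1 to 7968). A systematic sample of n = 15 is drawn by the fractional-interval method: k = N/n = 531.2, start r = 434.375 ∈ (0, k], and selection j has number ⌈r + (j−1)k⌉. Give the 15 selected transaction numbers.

j=1: r + 0k = 434.375 → ⌈·⌉ = 435
j=2: r + 1k = 965.575 → ⌈·⌉ = 966
j=3: r + 2k = 1496.775 → ⌈·⌉ = 1497
j=4: r + 3k = 2027.975 → ⌈·⌉ = 2028
j=5: r + 4k = 2559.175 → ⌈·⌉ = 2560
j=6: r + 5k = 3090.375 → ⌈·⌉ = 3091
j=7: r + 6k = 3621.575 → ⌈·⌉ = 3622
j=8: r + 7k = 4152.775 → ⌈·⌉ = 4153
j=9: r + 8k = 4683.975 → ⌈·⌉ = 4684
j=10: r + 9k = 5215.175 → ⌈·⌉ = 5216
j=11: r + 10k = 5746.375 → ⌈·⌉ = 5747
j=12: r + 11k = 6277.575 → ⌈·⌉ = 6278
j=13: r + 12k = 6808.775 → ⌈·⌉ = 6809
j=14: r + 13k = 7339.975 → ⌈·⌉ = 7340
j=15: r + 14k = 7871.175 → ⌈·⌉ = 7872

435, 966, 1497, 2028, 2560, 3091, 3622, 4153, 4684, 5216, 5747, 6278, 6809, 7340, 7872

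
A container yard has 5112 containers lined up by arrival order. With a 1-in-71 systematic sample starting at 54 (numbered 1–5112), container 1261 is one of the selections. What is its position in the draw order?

k = 71
position = (1261 − 54)/71 + 1 = 1207/71 + 1 = 17 + 1 = 18

18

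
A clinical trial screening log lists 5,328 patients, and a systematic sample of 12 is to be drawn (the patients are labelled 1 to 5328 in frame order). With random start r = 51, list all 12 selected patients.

k = N/n = 5328/12 = 444
patient 1: 51
patient 2: 51 + 444 = 495
patient 3: 495 + 444 = 939
patient 4: 939 + 444 = 1383
patient 5: 1383 + 444 = 1827
patient 6: 1827 + 444 = 2271
patient 7: 2271 + 444 = 2715
patient 8: 2715 + 444 = 3159
patient 9: 3159 + 444 = 3603
patient 10: 3603 + 444 = 4047
patient 11: 4047 + 444 = 4491
patient 12: 4491 + 444 = 4935

51, 495, 939, 1383, 1827, 2271, 2715, 3159, 3603, 4047, 4491, 4935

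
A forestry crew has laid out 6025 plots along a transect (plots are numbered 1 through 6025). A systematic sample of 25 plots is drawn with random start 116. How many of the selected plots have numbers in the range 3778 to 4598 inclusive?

3

k = 6025/25 = 241
First selection ≥ 3778: 116 + ⌈(3778−116)/241⌉·241 = 116 + 16×241 = 3972
Last selection ≤ 4598: 116 + ⌊(4598−116)/241⌋·241 = 116 + 18×241 = 4454
Count = 18 − 16 + 1 = 3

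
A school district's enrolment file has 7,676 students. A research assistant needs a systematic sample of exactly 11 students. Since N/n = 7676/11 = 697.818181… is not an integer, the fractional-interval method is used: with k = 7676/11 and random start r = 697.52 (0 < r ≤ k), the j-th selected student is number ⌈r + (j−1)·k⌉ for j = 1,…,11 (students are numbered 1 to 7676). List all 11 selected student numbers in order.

j=1: r + 0k = 697.52 → ⌈·⌉ = 698
j=2: r + 1k = 1395.338181… → ⌈·⌉ = 1396
j=3: r + 2k = 2093.156363… → ⌈·⌉ = 2094
j=4: r + 3k = 2790.974545… → ⌈·⌉ = 2791
j=5: r + 4k = 3488.792727… → ⌈·⌉ = 3489
j=6: r + 5k = 4186.610909… → ⌈·⌉ = 4187
j=7: r + 6k = 4884.429090… → ⌈·⌉ = 4885
j=8: r + 7k = 5582.247272… → ⌈·⌉ = 5583
j=9: r + 8k = 6280.065454… → ⌈·⌉ = 6281
j=10: r + 9k = 6977.883636… → ⌈·⌉ = 6978
j=11: r + 10k = 7675.701818… → ⌈·⌉ = 7676

698, 1396, 2094, 2791, 3489, 4187, 4885, 5583, 6281, 6978, 7676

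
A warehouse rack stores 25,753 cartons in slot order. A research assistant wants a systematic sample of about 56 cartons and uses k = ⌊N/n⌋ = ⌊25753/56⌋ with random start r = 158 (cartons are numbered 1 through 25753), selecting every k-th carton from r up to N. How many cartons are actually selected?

k = ⌊25753/56⌋ = 459
Achieved size = ⌊(25753 − 158)/459⌋ + 1 = ⌊25595/459⌋ + 1 = 55 + 1 = 56
(last selection: 158 + 55×459 = 25403 ≤ 25753; next would be 25862 > 25753)

56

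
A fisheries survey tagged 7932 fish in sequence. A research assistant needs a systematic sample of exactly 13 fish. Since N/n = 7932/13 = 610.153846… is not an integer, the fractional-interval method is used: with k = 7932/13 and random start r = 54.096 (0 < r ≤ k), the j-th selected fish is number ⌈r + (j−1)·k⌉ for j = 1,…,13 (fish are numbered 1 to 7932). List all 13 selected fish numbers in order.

j=1: r + 0k = 54.096 → ⌈·⌉ = 55
j=2: r + 1k = 664.249846… → ⌈·⌉ = 665
j=3: r + 2k = 1274.403692… → ⌈·⌉ = 1275
j=4: r + 3k = 1884.557538… → ⌈·⌉ = 1885
j=5: r + 4k = 2494.711384… → ⌈·⌉ = 2495
j=6: r + 5k = 3104.865230… → ⌈·⌉ = 3105
j=7: r + 6k = 3715.019076… → ⌈·⌉ = 3716
j=8: r + 7k = 4325.172923… → ⌈·⌉ = 4326
j=9: r + 8k = 4935.326769… → ⌈·⌉ = 4936
j=10: r + 9k = 5545.480615… → ⌈·⌉ = 5546
j=11: r + 10k = 6155.634461… → ⌈·⌉ = 6156
j=12: r + 11k = 6765.788307… → ⌈·⌉ = 6766
j=13: r + 12k = 7375.942153… → ⌈·⌉ = 7376

55, 665, 1275, 1885, 2495, 3105, 3716, 4326, 4936, 5546, 6156, 6766, 7376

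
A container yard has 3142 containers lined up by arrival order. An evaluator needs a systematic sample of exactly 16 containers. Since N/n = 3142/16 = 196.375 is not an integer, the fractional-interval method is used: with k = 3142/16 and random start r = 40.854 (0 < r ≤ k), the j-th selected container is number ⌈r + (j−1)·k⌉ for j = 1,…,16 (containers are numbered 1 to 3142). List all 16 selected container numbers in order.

41, 238, 434, 630, 827, 1023, 1220, 1416, 1612, 1809, 2005, 2201, 2398, 2594, 2791, 2987

j=1: r + 0k = 40.854 → ⌈·⌉ = 41
j=2: r + 1k = 237.229 → ⌈·⌉ = 238
j=3: r + 2k = 433.604 → ⌈·⌉ = 434
j=4: r + 3k = 629.979 → ⌈·⌉ = 630
j=5: r + 4k = 826.354 → ⌈·⌉ = 827
j=6: r + 5k = 1022.729 → ⌈·⌉ = 1023
j=7: r + 6k = 1219.104 → ⌈·⌉ = 1220
j=8: r + 7k = 1415.479 → ⌈·⌉ = 1416
j=9: r + 8k = 1611.854 → ⌈·⌉ = 1612
j=10: r + 9k = 1808.229 → ⌈·⌉ = 1809
j=11: r + 10k = 2004.604 → ⌈·⌉ = 2005
j=12: r + 11k = 2200.979 → ⌈·⌉ = 2201
j=13: r + 12k = 2397.354 → ⌈·⌉ = 2398
j=14: r + 13k = 2593.729 → ⌈·⌉ = 2594
j=15: r + 14k = 2790.104 → ⌈·⌉ = 2791
j=16: r + 15k = 2986.479 → ⌈·⌉ = 2987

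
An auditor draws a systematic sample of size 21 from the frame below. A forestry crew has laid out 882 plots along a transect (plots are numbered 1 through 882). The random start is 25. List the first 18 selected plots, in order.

k = N/n = 882/21 = 42
plot 1: 25
plot 2: 25 + 42 = 67
plot 3: 67 + 42 = 109
plot 4: 109 + 42 = 151
plot 5: 151 + 42 = 193
plot 6: 193 + 42 = 235
plot 7: 235 + 42 = 277
plot 8: 277 + 42 = 319
plot 9: 319 + 42 = 361
plot 10: 361 + 42 = 403
plot 11: 403 + 42 = 445
plot 12: 445 + 42 = 487
plot 13: 487 + 42 = 529
plot 14: 529 + 42 = 571
plot 15: 571 + 42 = 613
plot 16: 613 + 42 = 655
plot 17: 655 + 42 = 697
plot 18: 697 + 42 = 739

25, 67, 109, 151, 193, 235, 277, 319, 361, 403, 445, 487, 529, 571, 613, 655, 697, 739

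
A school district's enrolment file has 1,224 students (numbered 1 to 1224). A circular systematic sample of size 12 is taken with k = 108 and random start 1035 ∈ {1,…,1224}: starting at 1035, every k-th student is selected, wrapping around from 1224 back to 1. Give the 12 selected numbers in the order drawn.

Selection 1: 1035
Selection 2: 1035 + 108 = 1143
Selection 3: 1143 + 108 = 1251 → 1251 − 1224 = 27
Selection 4: 27 + 108 = 135
Selection 5: 135 + 108 = 243
Selection 6: 243 + 108 = 351
Selection 7: 351 + 108 = 459
Selection 8: 459 + 108 = 567
Selection 9: 567 + 108 = 675
Selection 10: 675 + 108 = 783
Selection 11: 783 + 108 = 891
Selection 12: 891 + 108 = 999

1035, 1143, 27, 135, 243, 351, 459, 567, 675, 783, 891, 999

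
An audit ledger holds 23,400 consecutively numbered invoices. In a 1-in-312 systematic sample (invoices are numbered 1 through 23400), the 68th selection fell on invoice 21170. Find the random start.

266

k = 312
r = 21170 − (68−1)×312 = 21170 − 20904 = 266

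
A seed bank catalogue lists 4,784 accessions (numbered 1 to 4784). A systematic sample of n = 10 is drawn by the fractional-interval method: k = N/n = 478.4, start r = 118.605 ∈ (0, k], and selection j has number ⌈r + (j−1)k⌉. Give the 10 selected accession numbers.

119, 598, 1076, 1554, 2033, 2511, 2990, 3468, 3946, 4425

j=1: r + 0k = 118.605 → ⌈·⌉ = 119
j=2: r + 1k = 597.005 → ⌈·⌉ = 598
j=3: r + 2k = 1075.405 → ⌈·⌉ = 1076
j=4: r + 3k = 1553.805 → ⌈·⌉ = 1554
j=5: r + 4k = 2032.205 → ⌈·⌉ = 2033
j=6: r + 5k = 2510.605 → ⌈·⌉ = 2511
j=7: r + 6k = 2989.005 → ⌈·⌉ = 2990
j=8: r + 7k = 3467.405 → ⌈·⌉ = 3468
j=9: r + 8k = 3945.805 → ⌈·⌉ = 3946
j=10: r + 9k = 4424.205 → ⌈·⌉ = 4425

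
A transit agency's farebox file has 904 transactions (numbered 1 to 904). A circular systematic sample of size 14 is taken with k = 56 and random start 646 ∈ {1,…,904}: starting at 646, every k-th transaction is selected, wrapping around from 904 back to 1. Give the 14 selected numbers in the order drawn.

646, 702, 758, 814, 870, 22, 78, 134, 190, 246, 302, 358, 414, 470

Selection 1: 646
Selection 2: 646 + 56 = 702
Selection 3: 702 + 56 = 758
Selection 4: 758 + 56 = 814
Selection 5: 814 + 56 = 870
Selection 6: 870 + 56 = 926 → 926 − 904 = 22
Selection 7: 22 + 56 = 78
Selection 8: 78 + 56 = 134
Selection 9: 134 + 56 = 190
Selection 10: 190 + 56 = 246
Selection 11: 246 + 56 = 302
Selection 12: 302 + 56 = 358
Selection 13: 358 + 56 = 414
Selection 14: 414 + 56 = 470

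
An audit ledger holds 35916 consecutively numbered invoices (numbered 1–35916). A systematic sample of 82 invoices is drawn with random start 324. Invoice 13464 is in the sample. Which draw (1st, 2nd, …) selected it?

31

k = 35916/82 = 438
position = (13464 − 324)/438 + 1 = 13140/438 + 1 = 30 + 1 = 31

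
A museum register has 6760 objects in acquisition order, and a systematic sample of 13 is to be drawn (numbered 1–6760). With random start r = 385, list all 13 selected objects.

k = N/n = 6760/13 = 520
object 1: 385
object 2: 385 + 520 = 905
object 3: 905 + 520 = 1425
object 4: 1425 + 520 = 1945
object 5: 1945 + 520 = 2465
object 6: 2465 + 520 = 2985
object 7: 2985 + 520 = 3505
object 8: 3505 + 520 = 4025
object 9: 4025 + 520 = 4545
object 10: 4545 + 520 = 5065
object 11: 5065 + 520 = 5585
object 12: 5585 + 520 = 6105
object 13: 6105 + 520 = 6625

385, 905, 1425, 1945, 2465, 2985, 3505, 4025, 4545, 5065, 5585, 6105, 6625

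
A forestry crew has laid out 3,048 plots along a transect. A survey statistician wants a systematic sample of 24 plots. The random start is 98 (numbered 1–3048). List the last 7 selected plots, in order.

2257, 2384, 2511, 2638, 2765, 2892, 3019

k = N/n = 3048/24 = 127
18th selection = 98 + 17×127 = 2257
19th: 2257 + 127 = 2384
20th: 2384 + 127 = 2511
21st: 2511 + 127 = 2638
22nd: 2638 + 127 = 2765
23rd: 2765 + 127 = 2892
24th: 2892 + 127 = 3019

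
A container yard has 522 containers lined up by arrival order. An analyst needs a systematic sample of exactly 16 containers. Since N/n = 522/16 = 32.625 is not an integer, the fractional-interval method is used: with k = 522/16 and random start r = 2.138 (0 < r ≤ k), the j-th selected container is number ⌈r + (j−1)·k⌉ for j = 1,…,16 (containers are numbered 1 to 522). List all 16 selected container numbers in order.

3, 35, 68, 101, 133, 166, 198, 231, 264, 296, 329, 362, 394, 427, 459, 492

j=1: r + 0k = 2.138 → ⌈·⌉ = 3
j=2: r + 1k = 34.763 → ⌈·⌉ = 35
j=3: r + 2k = 67.388 → ⌈·⌉ = 68
j=4: r + 3k = 100.013 → ⌈·⌉ = 101
j=5: r + 4k = 132.638 → ⌈·⌉ = 133
j=6: r + 5k = 165.263 → ⌈·⌉ = 166
j=7: r + 6k = 197.888 → ⌈·⌉ = 198
j=8: r + 7k = 230.513 → ⌈·⌉ = 231
j=9: r + 8k = 263.138 → ⌈·⌉ = 264
j=10: r + 9k = 295.763 → ⌈·⌉ = 296
j=11: r + 10k = 328.388 → ⌈·⌉ = 329
j=12: r + 11k = 361.013 → ⌈·⌉ = 362
j=13: r + 12k = 393.638 → ⌈·⌉ = 394
j=14: r + 13k = 426.263 → ⌈·⌉ = 427
j=15: r + 14k = 458.888 → ⌈·⌉ = 459
j=16: r + 15k = 491.513 → ⌈·⌉ = 492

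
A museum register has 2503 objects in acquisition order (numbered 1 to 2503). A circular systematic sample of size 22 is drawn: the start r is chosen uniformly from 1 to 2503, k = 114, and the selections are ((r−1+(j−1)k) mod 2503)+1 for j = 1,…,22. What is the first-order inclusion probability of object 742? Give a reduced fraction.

For each position j, as r ranges over 1…2503 the j-th selection hits every object exactly once, so object 742 is selected for exactly 22 of the 2503 starts.
Inclusion probability = 22/2503.

22/2503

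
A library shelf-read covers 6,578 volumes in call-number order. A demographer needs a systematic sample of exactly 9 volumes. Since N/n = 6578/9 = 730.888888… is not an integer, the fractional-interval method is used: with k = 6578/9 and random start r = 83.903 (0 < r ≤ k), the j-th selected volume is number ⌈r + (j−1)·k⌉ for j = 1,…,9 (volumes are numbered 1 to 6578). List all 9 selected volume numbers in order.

84, 815, 1546, 2277, 3008, 3739, 4470, 5201, 5932

j=1: r + 0k = 83.903 → ⌈·⌉ = 84
j=2: r + 1k = 814.791888… → ⌈·⌉ = 815
j=3: r + 2k = 1545.680777… → ⌈·⌉ = 1546
j=4: r + 3k = 2276.569666… → ⌈·⌉ = 2277
j=5: r + 4k = 3007.458555… → ⌈·⌉ = 3008
j=6: r + 5k = 3738.347444… → ⌈·⌉ = 3739
j=7: r + 6k = 4469.236333… → ⌈·⌉ = 4470
j=8: r + 7k = 5200.125222… → ⌈·⌉ = 5201
j=9: r + 8k = 5931.014111… → ⌈·⌉ = 5932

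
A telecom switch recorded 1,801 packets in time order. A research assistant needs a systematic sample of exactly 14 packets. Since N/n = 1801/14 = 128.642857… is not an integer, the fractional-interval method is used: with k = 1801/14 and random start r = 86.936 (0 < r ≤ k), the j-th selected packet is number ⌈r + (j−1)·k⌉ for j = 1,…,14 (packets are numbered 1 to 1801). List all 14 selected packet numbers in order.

87, 216, 345, 473, 602, 731, 859, 988, 1117, 1245, 1374, 1503, 1631, 1760

j=1: r + 0k = 86.936 → ⌈·⌉ = 87
j=2: r + 1k = 215.578857… → ⌈·⌉ = 216
j=3: r + 2k = 344.221714… → ⌈·⌉ = 345
j=4: r + 3k = 472.864571… → ⌈·⌉ = 473
j=5: r + 4k = 601.507428… → ⌈·⌉ = 602
j=6: r + 5k = 730.150285… → ⌈·⌉ = 731
j=7: r + 6k = 858.793142… → ⌈·⌉ = 859
j=8: r + 7k = 987.436 → ⌈·⌉ = 988
j=9: r + 8k = 1116.078857… → ⌈·⌉ = 1117
j=10: r + 9k = 1244.721714… → ⌈·⌉ = 1245
j=11: r + 10k = 1373.364571… → ⌈·⌉ = 1374
j=12: r + 11k = 1502.007428… → ⌈·⌉ = 1503
j=13: r + 12k = 1630.650285… → ⌈·⌉ = 1631
j=14: r + 13k = 1759.293142… → ⌈·⌉ = 1760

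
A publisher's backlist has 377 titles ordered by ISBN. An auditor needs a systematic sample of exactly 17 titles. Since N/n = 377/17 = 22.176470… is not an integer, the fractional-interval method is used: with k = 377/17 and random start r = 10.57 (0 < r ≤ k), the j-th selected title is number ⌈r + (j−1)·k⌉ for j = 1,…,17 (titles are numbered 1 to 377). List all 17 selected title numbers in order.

j=1: r + 0k = 10.57 → ⌈·⌉ = 11
j=2: r + 1k = 32.746470… → ⌈·⌉ = 33
j=3: r + 2k = 54.922941… → ⌈·⌉ = 55
j=4: r + 3k = 77.099411… → ⌈·⌉ = 78
j=5: r + 4k = 99.275882… → ⌈·⌉ = 100
j=6: r + 5k = 121.452352… → ⌈·⌉ = 122
j=7: r + 6k = 143.628823… → ⌈·⌉ = 144
j=8: r + 7k = 165.805294… → ⌈·⌉ = 166
j=9: r + 8k = 187.981764… → ⌈·⌉ = 188
j=10: r + 9k = 210.158235… → ⌈·⌉ = 211
j=11: r + 10k = 232.334705… → ⌈·⌉ = 233
j=12: r + 11k = 254.511176… → ⌈·⌉ = 255
j=13: r + 12k = 276.687647… → ⌈·⌉ = 277
j=14: r + 13k = 298.864117… → ⌈·⌉ = 299
j=15: r + 14k = 321.040588… → ⌈·⌉ = 322
j=16: r + 15k = 343.217058… → ⌈·⌉ = 344
j=17: r + 16k = 365.393529… → ⌈·⌉ = 366

11, 33, 55, 78, 100, 122, 144, 166, 188, 211, 233, 255, 277, 299, 322, 344, 366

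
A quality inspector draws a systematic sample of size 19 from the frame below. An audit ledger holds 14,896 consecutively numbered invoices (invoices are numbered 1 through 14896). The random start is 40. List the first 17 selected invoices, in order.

40, 824, 1608, 2392, 3176, 3960, 4744, 5528, 6312, 7096, 7880, 8664, 9448, 10232, 11016, 11800, 12584

k = N/n = 14896/19 = 784
invoice 1: 40
invoice 2: 40 + 784 = 824
invoice 3: 824 + 784 = 1608
invoice 4: 1608 + 784 = 2392
invoice 5: 2392 + 784 = 3176
invoice 6: 3176 + 784 = 3960
invoice 7: 3960 + 784 = 4744
invoice 8: 4744 + 784 = 5528
invoice 9: 5528 + 784 = 6312
invoice 10: 6312 + 784 = 7096
invoice 11: 7096 + 784 = 7880
invoice 12: 7880 + 784 = 8664
invoice 13: 8664 + 784 = 9448
invoice 14: 9448 + 784 = 10232
invoice 15: 10232 + 784 = 11016
invoice 16: 11016 + 784 = 11800
invoice 17: 11800 + 784 = 12584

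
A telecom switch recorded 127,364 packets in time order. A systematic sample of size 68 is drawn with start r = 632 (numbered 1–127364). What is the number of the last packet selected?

126123

k = 127364/68 = 1873
68th selection = r + (68−1)·k = 632 + 67×1873 = 632 + 125491 = 126123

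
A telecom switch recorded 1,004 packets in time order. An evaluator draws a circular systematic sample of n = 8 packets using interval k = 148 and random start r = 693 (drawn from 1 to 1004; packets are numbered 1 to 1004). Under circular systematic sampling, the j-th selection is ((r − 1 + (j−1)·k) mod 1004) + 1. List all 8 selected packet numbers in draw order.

Selection 1: 693
Selection 2: 693 + 148 = 841
Selection 3: 841 + 148 = 989
Selection 4: 989 + 148 = 1137 → 1137 − 1004 = 133
Selection 5: 133 + 148 = 281
Selection 6: 281 + 148 = 429
Selection 7: 429 + 148 = 577
Selection 8: 577 + 148 = 725

693, 841, 989, 133, 281, 429, 577, 725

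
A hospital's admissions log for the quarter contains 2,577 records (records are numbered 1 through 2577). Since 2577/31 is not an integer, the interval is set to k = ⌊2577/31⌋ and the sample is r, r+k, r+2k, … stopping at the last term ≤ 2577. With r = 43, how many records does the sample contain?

31

k = ⌊2577/31⌋ = 83
Achieved size = ⌊(2577 − 43)/83⌋ + 1 = ⌊2534/83⌋ + 1 = 30 + 1 = 31
(last selection: 43 + 30×83 = 2533 ≤ 2577; next would be 2616 > 2577)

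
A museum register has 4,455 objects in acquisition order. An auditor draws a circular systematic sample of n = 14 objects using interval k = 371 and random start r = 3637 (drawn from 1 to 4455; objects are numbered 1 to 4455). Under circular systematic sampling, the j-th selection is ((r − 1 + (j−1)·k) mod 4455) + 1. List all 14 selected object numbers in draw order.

3637, 4008, 4379, 295, 666, 1037, 1408, 1779, 2150, 2521, 2892, 3263, 3634, 4005

Selection 1: 3637
Selection 2: 3637 + 371 = 4008
Selection 3: 4008 + 371 = 4379
Selection 4: 4379 + 371 = 4750 → 4750 − 4455 = 295
Selection 5: 295 + 371 = 666
Selection 6: 666 + 371 = 1037
Selection 7: 1037 + 371 = 1408
Selection 8: 1408 + 371 = 1779
Selection 9: 1779 + 371 = 2150
Selection 10: 2150 + 371 = 2521
Selection 11: 2521 + 371 = 2892
Selection 12: 2892 + 371 = 3263
Selection 13: 3263 + 371 = 3634
Selection 14: 3634 + 371 = 4005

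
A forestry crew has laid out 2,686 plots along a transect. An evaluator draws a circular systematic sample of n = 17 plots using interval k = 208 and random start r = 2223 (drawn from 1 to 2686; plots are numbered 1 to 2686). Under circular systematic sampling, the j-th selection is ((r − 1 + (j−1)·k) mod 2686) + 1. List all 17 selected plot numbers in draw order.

2223, 2431, 2639, 161, 369, 577, 785, 993, 1201, 1409, 1617, 1825, 2033, 2241, 2449, 2657, 179

Selection 1: 2223
Selection 2: 2223 + 208 = 2431
Selection 3: 2431 + 208 = 2639
Selection 4: 2639 + 208 = 2847 → 2847 − 2686 = 161
Selection 5: 161 + 208 = 369
Selection 6: 369 + 208 = 577
Selection 7: 577 + 208 = 785
Selection 8: 785 + 208 = 993
Selection 9: 993 + 208 = 1201
Selection 10: 1201 + 208 = 1409
Selection 11: 1409 + 208 = 1617
Selection 12: 1617 + 208 = 1825
Selection 13: 1825 + 208 = 2033
Selection 14: 2033 + 208 = 2241
Selection 15: 2241 + 208 = 2449
Selection 16: 2449 + 208 = 2657
Selection 17: 2657 + 208 = 2865 → 2865 − 2686 = 179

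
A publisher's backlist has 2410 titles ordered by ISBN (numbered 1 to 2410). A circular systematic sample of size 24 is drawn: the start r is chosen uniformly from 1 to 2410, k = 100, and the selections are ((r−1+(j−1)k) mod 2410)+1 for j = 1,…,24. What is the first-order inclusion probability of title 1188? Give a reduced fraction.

12/1205

For each position j, as r ranges over 1…2410 the j-th selection hits every title exactly once, so title 1188 is selected for exactly 24 of the 2410 starts.
Inclusion probability = 24/2410 = 12/1205.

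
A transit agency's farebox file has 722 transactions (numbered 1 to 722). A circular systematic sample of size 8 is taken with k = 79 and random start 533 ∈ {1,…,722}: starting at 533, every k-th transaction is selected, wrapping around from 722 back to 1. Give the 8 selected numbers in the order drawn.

Selection 1: 533
Selection 2: 533 + 79 = 612
Selection 3: 612 + 79 = 691
Selection 4: 691 + 79 = 770 → 770 − 722 = 48
Selection 5: 48 + 79 = 127
Selection 6: 127 + 79 = 206
Selection 7: 206 + 79 = 285
Selection 8: 285 + 79 = 364

533, 612, 691, 48, 127, 206, 285, 364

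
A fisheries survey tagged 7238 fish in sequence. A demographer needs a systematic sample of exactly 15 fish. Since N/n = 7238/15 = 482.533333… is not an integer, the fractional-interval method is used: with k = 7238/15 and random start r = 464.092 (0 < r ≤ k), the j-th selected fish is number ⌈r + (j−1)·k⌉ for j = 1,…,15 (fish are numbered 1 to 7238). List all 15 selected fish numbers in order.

465, 947, 1430, 1912, 2395, 2877, 3360, 3842, 4325, 4807, 5290, 5772, 6255, 6738, 7220

j=1: r + 0k = 464.092 → ⌈·⌉ = 465
j=2: r + 1k = 946.625333… → ⌈·⌉ = 947
j=3: r + 2k = 1429.158666… → ⌈·⌉ = 1430
j=4: r + 3k = 1911.692 → ⌈·⌉ = 1912
j=5: r + 4k = 2394.225333… → ⌈·⌉ = 2395
j=6: r + 5k = 2876.758666… → ⌈·⌉ = 2877
j=7: r + 6k = 3359.292 → ⌈·⌉ = 3360
j=8: r + 7k = 3841.825333… → ⌈·⌉ = 3842
j=9: r + 8k = 4324.358666… → ⌈·⌉ = 4325
j=10: r + 9k = 4806.892 → ⌈·⌉ = 4807
j=11: r + 10k = 5289.425333… → ⌈·⌉ = 5290
j=12: r + 11k = 5771.958666… → ⌈·⌉ = 5772
j=13: r + 12k = 6254.492 → ⌈·⌉ = 6255
j=14: r + 13k = 6737.025333… → ⌈·⌉ = 6738
j=15: r + 14k = 7219.558666… → ⌈·⌉ = 7220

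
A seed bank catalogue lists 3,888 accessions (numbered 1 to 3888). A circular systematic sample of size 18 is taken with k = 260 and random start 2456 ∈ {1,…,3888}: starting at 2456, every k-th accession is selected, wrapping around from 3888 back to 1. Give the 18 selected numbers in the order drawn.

2456, 2716, 2976, 3236, 3496, 3756, 128, 388, 648, 908, 1168, 1428, 1688, 1948, 2208, 2468, 2728, 2988

Selection 1: 2456
Selection 2: 2456 + 260 = 2716
Selection 3: 2716 + 260 = 2976
Selection 4: 2976 + 260 = 3236
Selection 5: 3236 + 260 = 3496
Selection 6: 3496 + 260 = 3756
Selection 7: 3756 + 260 = 4016 → 4016 − 3888 = 128
Selection 8: 128 + 260 = 388
Selection 9: 388 + 260 = 648
Selection 10: 648 + 260 = 908
Selection 11: 908 + 260 = 1168
Selection 12: 1168 + 260 = 1428
Selection 13: 1428 + 260 = 1688
Selection 14: 1688 + 260 = 1948
Selection 15: 1948 + 260 = 2208
Selection 16: 2208 + 260 = 2468
Selection 17: 2468 + 260 = 2728
Selection 18: 2728 + 260 = 2988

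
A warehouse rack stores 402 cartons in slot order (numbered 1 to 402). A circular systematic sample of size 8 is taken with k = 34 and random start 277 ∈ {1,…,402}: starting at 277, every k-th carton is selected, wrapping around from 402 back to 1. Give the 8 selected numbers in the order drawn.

277, 311, 345, 379, 11, 45, 79, 113

Selection 1: 277
Selection 2: 277 + 34 = 311
Selection 3: 311 + 34 = 345
Selection 4: 345 + 34 = 379
Selection 5: 379 + 34 = 413 → 413 − 402 = 11
Selection 6: 11 + 34 = 45
Selection 7: 45 + 34 = 79
Selection 8: 79 + 34 = 113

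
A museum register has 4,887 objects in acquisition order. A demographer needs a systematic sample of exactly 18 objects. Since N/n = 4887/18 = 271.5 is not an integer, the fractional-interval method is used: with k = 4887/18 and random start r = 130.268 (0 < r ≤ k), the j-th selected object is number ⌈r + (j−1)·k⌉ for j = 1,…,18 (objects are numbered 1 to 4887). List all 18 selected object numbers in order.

j=1: r + 0k = 130.268 → ⌈·⌉ = 131
j=2: r + 1k = 401.768 → ⌈·⌉ = 402
j=3: r + 2k = 673.268 → ⌈·⌉ = 674
j=4: r + 3k = 944.768 → ⌈·⌉ = 945
j=5: r + 4k = 1216.268 → ⌈·⌉ = 1217
j=6: r + 5k = 1487.768 → ⌈·⌉ = 1488
j=7: r + 6k = 1759.268 → ⌈·⌉ = 1760
j=8: r + 7k = 2030.768 → ⌈·⌉ = 2031
j=9: r + 8k = 2302.268 → ⌈·⌉ = 2303
j=10: r + 9k = 2573.768 → ⌈·⌉ = 2574
j=11: r + 10k = 2845.268 → ⌈·⌉ = 2846
j=12: r + 11k = 3116.768 → ⌈·⌉ = 3117
j=13: r + 12k = 3388.268 → ⌈·⌉ = 3389
j=14: r + 13k = 3659.768 → ⌈·⌉ = 3660
j=15: r + 14k = 3931.268 → ⌈·⌉ = 3932
j=16: r + 15k = 4202.768 → ⌈·⌉ = 4203
j=17: r + 16k = 4474.268 → ⌈·⌉ = 4475
j=18: r + 17k = 4745.768 → ⌈·⌉ = 4746

131, 402, 674, 945, 1217, 1488, 1760, 2031, 2303, 2574, 2846, 3117, 3389, 3660, 3932, 4203, 4475, 4746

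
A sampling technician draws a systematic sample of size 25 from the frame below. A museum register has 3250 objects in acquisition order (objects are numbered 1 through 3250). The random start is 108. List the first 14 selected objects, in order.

108, 238, 368, 498, 628, 758, 888, 1018, 1148, 1278, 1408, 1538, 1668, 1798

k = N/n = 3250/25 = 130
object 1: 108
object 2: 108 + 130 = 238
object 3: 238 + 130 = 368
object 4: 368 + 130 = 498
object 5: 498 + 130 = 628
object 6: 628 + 130 = 758
object 7: 758 + 130 = 888
object 8: 888 + 130 = 1018
object 9: 1018 + 130 = 1148
object 10: 1148 + 130 = 1278
object 11: 1278 + 130 = 1408
object 12: 1408 + 130 = 1538
object 13: 1538 + 130 = 1668
object 14: 1668 + 130 = 1798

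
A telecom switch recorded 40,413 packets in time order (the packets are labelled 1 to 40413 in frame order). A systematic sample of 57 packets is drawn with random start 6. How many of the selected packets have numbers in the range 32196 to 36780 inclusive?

6

k = 40413/57 = 709
First selection ≥ 32196: 6 + ⌈(32196−6)/709⌉·709 = 6 + 46×709 = 32620
Last selection ≤ 36780: 6 + ⌊(36780−6)/709⌋·709 = 6 + 51×709 = 36165
Count = 51 − 46 + 1 = 6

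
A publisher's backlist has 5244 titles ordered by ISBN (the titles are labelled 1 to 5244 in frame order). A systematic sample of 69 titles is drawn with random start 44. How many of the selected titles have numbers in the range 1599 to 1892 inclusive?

4

k = 5244/69 = 76
First selection ≥ 1599: 44 + ⌈(1599−44)/76⌉·76 = 44 + 21×76 = 1640
Last selection ≤ 1892: 44 + ⌊(1892−44)/76⌋·76 = 44 + 24×76 = 1868
Count = 24 − 21 + 1 = 4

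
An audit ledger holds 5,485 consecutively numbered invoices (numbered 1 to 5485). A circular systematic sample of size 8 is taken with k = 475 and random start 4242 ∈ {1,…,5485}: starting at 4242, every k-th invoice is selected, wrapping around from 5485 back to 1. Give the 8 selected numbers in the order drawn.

Selection 1: 4242
Selection 2: 4242 + 475 = 4717
Selection 3: 4717 + 475 = 5192
Selection 4: 5192 + 475 = 5667 → 5667 − 5485 = 182
Selection 5: 182 + 475 = 657
Selection 6: 657 + 475 = 1132
Selection 7: 1132 + 475 = 1607
Selection 8: 1607 + 475 = 2082

4242, 4717, 5192, 182, 657, 1132, 1607, 2082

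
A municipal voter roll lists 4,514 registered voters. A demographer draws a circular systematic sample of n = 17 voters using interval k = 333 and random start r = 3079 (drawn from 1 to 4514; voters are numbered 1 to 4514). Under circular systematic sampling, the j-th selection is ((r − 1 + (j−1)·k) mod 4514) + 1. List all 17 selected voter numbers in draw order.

Selection 1: 3079
Selection 2: 3079 + 333 = 3412
Selection 3: 3412 + 333 = 3745
Selection 4: 3745 + 333 = 4078
Selection 5: 4078 + 333 = 4411
Selection 6: 4411 + 333 = 4744 → 4744 − 4514 = 230
Selection 7: 230 + 333 = 563
Selection 8: 563 + 333 = 896
Selection 9: 896 + 333 = 1229
Selection 10: 1229 + 333 = 1562
Selection 11: 1562 + 333 = 1895
Selection 12: 1895 + 333 = 2228
Selection 13: 2228 + 333 = 2561
Selection 14: 2561 + 333 = 2894
Selection 15: 2894 + 333 = 3227
Selection 16: 3227 + 333 = 3560
Selection 17: 3560 + 333 = 3893

3079, 3412, 3745, 4078, 4411, 230, 563, 896, 1229, 1562, 1895, 2228, 2561, 2894, 3227, 3560, 3893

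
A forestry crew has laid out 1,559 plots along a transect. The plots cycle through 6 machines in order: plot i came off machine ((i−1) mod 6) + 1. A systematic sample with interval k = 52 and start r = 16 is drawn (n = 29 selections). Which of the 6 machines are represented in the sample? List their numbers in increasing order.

2, 4, 6

Consecutive selections differ by k = 52, so their machine numbers differ by 52 mod 6 = 4.
gcd(52, 6) = 2, so the sample visits 6/2 = 3 distinct residues mod 6.
Start 16 is machine 4; the machines hit are 2, 4, 6.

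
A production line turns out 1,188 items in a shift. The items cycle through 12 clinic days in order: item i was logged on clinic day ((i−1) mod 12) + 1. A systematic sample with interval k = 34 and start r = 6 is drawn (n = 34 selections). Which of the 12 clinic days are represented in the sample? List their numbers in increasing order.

2, 4, 6, 8, 10, 12

Consecutive selections differ by k = 34, so their clinic day numbers differ by 34 mod 12 = 10.
gcd(34, 12) = 2, so the sample visits 12/2 = 6 distinct residues mod 12.
Start 6 is clinic day 6; the clinic days hit are 2, 4, 6, 8, 10, 12.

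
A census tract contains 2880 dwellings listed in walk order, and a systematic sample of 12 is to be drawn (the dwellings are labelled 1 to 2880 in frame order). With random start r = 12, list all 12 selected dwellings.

12, 252, 492, 732, 972, 1212, 1452, 1692, 1932, 2172, 2412, 2652

k = N/n = 2880/12 = 240
dwelling 1: 12
dwelling 2: 12 + 240 = 252
dwelling 3: 252 + 240 = 492
dwelling 4: 492 + 240 = 732
dwelling 5: 732 + 240 = 972
dwelling 6: 972 + 240 = 1212
dwelling 7: 1212 + 240 = 1452
dwelling 8: 1452 + 240 = 1692
dwelling 9: 1692 + 240 = 1932
dwelling 10: 1932 + 240 = 2172
dwelling 11: 2172 + 240 = 2412
dwelling 12: 2412 + 240 = 2652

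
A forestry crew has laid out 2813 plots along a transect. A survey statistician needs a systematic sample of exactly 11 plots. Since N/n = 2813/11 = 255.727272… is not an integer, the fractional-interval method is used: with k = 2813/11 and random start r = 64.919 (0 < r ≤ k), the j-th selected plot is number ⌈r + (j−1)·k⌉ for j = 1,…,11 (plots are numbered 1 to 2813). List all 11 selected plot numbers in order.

j=1: r + 0k = 64.919 → ⌈·⌉ = 65
j=2: r + 1k = 320.646272… → ⌈·⌉ = 321
j=3: r + 2k = 576.373545… → ⌈·⌉ = 577
j=4: r + 3k = 832.100818… → ⌈·⌉ = 833
j=5: r + 4k = 1087.828090… → ⌈·⌉ = 1088
j=6: r + 5k = 1343.555363… → ⌈·⌉ = 1344
j=7: r + 6k = 1599.282636… → ⌈·⌉ = 1600
j=8: r + 7k = 1855.009909… → ⌈·⌉ = 1856
j=9: r + 8k = 2110.737181… → ⌈·⌉ = 2111
j=10: r + 9k = 2366.464454… → ⌈·⌉ = 2367
j=11: r + 10k = 2622.191727… → ⌈·⌉ = 2623

65, 321, 577, 833, 1088, 1344, 1600, 1856, 2111, 2367, 2623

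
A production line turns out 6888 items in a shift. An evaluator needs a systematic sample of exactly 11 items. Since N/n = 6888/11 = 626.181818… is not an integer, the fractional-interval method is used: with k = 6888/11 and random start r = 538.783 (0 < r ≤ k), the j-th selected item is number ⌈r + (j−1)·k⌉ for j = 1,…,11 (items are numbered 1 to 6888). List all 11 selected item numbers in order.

j=1: r + 0k = 538.783 → ⌈·⌉ = 539
j=2: r + 1k = 1164.964818… → ⌈·⌉ = 1165
j=3: r + 2k = 1791.146636… → ⌈·⌉ = 1792
j=4: r + 3k = 2417.328454… → ⌈·⌉ = 2418
j=5: r + 4k = 3043.510272… → ⌈·⌉ = 3044
j=6: r + 5k = 3669.692090… → ⌈·⌉ = 3670
j=7: r + 6k = 4295.873909… → ⌈·⌉ = 4296
j=8: r + 7k = 4922.055727… → ⌈·⌉ = 4923
j=9: r + 8k = 5548.237545… → ⌈·⌉ = 5549
j=10: r + 9k = 6174.419363… → ⌈·⌉ = 6175
j=11: r + 10k = 6800.601181… → ⌈·⌉ = 6801

539, 1165, 1792, 2418, 3044, 3670, 4296, 4923, 5549, 6175, 6801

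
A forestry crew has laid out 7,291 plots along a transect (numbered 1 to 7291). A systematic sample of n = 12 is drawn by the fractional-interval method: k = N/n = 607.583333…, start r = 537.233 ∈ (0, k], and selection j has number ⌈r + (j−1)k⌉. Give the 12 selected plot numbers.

j=1: r + 0k = 537.233 → ⌈·⌉ = 538
j=2: r + 1k = 1144.816333… → ⌈·⌉ = 1145
j=3: r + 2k = 1752.399666… → ⌈·⌉ = 1753
j=4: r + 3k = 2359.983 → ⌈·⌉ = 2360
j=5: r + 4k = 2967.566333… → ⌈·⌉ = 2968
j=6: r + 5k = 3575.149666… → ⌈·⌉ = 3576
j=7: r + 6k = 4182.733 → ⌈·⌉ = 4183
j=8: r + 7k = 4790.316333… → ⌈·⌉ = 4791
j=9: r + 8k = 5397.899666… → ⌈·⌉ = 5398
j=10: r + 9k = 6005.483 → ⌈·⌉ = 6006
j=11: r + 10k = 6613.066333… → ⌈·⌉ = 6614
j=12: r + 11k = 7220.649666… → ⌈·⌉ = 7221

538, 1145, 1753, 2360, 2968, 3576, 4183, 4791, 5398, 6006, 6614, 7221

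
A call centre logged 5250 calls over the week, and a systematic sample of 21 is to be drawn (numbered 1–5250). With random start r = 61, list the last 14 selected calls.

1811, 2061, 2311, 2561, 2811, 3061, 3311, 3561, 3811, 4061, 4311, 4561, 4811, 5061

k = N/n = 5250/21 = 250
8th selection = 61 + 7×250 = 1811
9th: 1811 + 250 = 2061
10th: 2061 + 250 = 2311
11th: 2311 + 250 = 2561
12th: 2561 + 250 = 2811
13th: 2811 + 250 = 3061
14th: 3061 + 250 = 3311
15th: 3311 + 250 = 3561
16th: 3561 + 250 = 3811
17th: 3811 + 250 = 4061
18th: 4061 + 250 = 4311
19th: 4311 + 250 = 4561
20th: 4561 + 250 = 4811
21st: 4811 + 250 = 5061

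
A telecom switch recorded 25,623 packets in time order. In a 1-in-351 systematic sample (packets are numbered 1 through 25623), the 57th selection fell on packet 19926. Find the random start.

k = 351
r = 19926 − (57−1)×351 = 19926 − 19656 = 270

270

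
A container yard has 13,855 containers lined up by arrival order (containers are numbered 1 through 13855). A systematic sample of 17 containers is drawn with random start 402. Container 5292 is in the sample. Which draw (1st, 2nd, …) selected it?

7

k = 13855/17 = 815
position = (5292 − 402)/815 + 1 = 4890/815 + 1 = 6 + 1 = 7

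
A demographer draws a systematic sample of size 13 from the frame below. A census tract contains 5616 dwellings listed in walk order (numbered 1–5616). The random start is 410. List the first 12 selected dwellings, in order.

410, 842, 1274, 1706, 2138, 2570, 3002, 3434, 3866, 4298, 4730, 5162

k = N/n = 5616/13 = 432
dwelling 1: 410
dwelling 2: 410 + 432 = 842
dwelling 3: 842 + 432 = 1274
dwelling 4: 1274 + 432 = 1706
dwelling 5: 1706 + 432 = 2138
dwelling 6: 2138 + 432 = 2570
dwelling 7: 2570 + 432 = 3002
dwelling 8: 3002 + 432 = 3434
dwelling 9: 3434 + 432 = 3866
dwelling 10: 3866 + 432 = 4298
dwelling 11: 4298 + 432 = 4730
dwelling 12: 4730 + 432 = 5162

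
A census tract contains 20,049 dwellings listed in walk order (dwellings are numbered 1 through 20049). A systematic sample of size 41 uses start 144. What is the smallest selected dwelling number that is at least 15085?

15303

k = 20049/41 = 489
Steps past start: ⌈(15085 − 144)/489⌉ = ⌈14941/489⌉ = 31
Selected dwelling: 144 + 31×489 = 15303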